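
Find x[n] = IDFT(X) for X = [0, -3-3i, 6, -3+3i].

x[n] = (1/4) Σ(k=0 to 3) X[k] · e^(2πikn/4)

Computing each x[n]:
x[0] = 0
x[1] = 0
x[2] = 3
x[3] = -3

x = [0, 0, 3, -3]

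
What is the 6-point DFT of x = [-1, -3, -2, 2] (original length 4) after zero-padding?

Original 4-point DFT: [-4, 1+5i, -2, 1-5i]
Zero-padded 6-point DFT provides frequency interpolation.

DFT_6([x, 0, ...]) = [-4, -3.5000+4.3301i, 3.5000+0.8660i, -2, 3.5000-0.8660i, -3.5000-4.3301i]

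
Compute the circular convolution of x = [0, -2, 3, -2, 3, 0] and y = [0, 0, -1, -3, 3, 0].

(x ⊛ y)[n] = Σ(m=0 to 5) x[m] · y[(n-m) mod 6]

Computing each output sample:
(x ⊛ y)[0] = 12
(x ⊛ y)[1] = -15
(x ⊛ y)[2] = 9
(x ⊛ y)[3] = 2
(x ⊛ y)[4] = 3
(x ⊛ y)[5] = -13

x ⊛ y = [12, -15, 9, 2, 3, -13]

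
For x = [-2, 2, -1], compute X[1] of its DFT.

X[1] = Σ(n=0 to 2) x[n] · ω_3^(1n) where ω_3 = e^(-2πi/3)
= (-2)·ω_3^0 + (2)·ω_3^1 + (-1)·ω_3^2

X[1] = -2.5000-2.5981i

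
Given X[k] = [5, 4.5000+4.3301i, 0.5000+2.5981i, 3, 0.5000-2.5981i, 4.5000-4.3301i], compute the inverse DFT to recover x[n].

x[n] = (1/6) Σ(k=0 to 5) X[k] · e^(2πikn/6)

Computing each x[n]:
x[0] = 3
x[1] = -1
x[2] = 0
x[3] = -1
x[4] = 1
x[5] = 3

x = [3, -1, 0, -1, 1, 3]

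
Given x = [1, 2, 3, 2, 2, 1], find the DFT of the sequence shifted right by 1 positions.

Time shift by 1: X_shifted[k] = ω_6^(1k) · X[k]
Shifted x = [1, 1, 2, 3, 2, 2]

DFT(x[n-1]) = [11, -2.5000+0.8660i, 0.5000+0.8660i, -1, 0.5000-0.8660i, -2.5000-0.8660i]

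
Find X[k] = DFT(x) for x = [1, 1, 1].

X[k] = Σ(n=0 to 2) x[n] · ω_3^(nk)
where ω_3 = e^(-2πi/3)

Computing each X[k]:
X[0] = 3
X[1] = 0
X[2] = 0

X = [3, 0, 0]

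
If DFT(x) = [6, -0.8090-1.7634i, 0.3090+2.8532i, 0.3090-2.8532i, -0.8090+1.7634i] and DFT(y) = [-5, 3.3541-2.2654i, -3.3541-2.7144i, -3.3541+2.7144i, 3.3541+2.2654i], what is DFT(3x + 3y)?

By linearity: DFT(3x + 3y) = 3·DFT(x) + 3·DFT(y)
= 3·[6, -0.8090-1.7634i, 0.3090+2.8532i, 0.3090-2.8532i, -0.8090+1.7634i] + 3·[-5, 3.3541-2.2654i, -3.3541-2.7144i, -3.3541+2.7144i, 3.3541+2.2654i]

Computing element-wise:
Z[0] = 3·(6) + 3·(-5) = 3
Z[1] = 3·(-0.8090-1.7634i) + 3·(3.3541-2.2654i) = 7.6353-12.0864i
Z[2] = 3·(0.3090+2.8532i) + 3·(-3.3541-2.7144i) = -9.1353+0.4164i
Z[3] = 3·(0.3090-2.8532i) + 3·(-3.3541+2.7144i) = -9.1353-0.4164i
Z[4] = 3·(-0.8090+1.7634i) + 3·(3.3541+2.2654i) = 7.6353+12.0864i

DFT(3x + 3y) = 3·X + 3·Y = [3, 7.6353-12.0864i, -9.1353+0.4164i, -9.1353-0.4164i, 7.6353+12.0864i]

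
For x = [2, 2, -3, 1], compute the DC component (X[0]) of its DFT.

X[0] = Σ(n=0 to 3) x[n] · ω_4^0 = Σ x[n]
= (2) + (2) + (-3) + (1)

X[0] = 2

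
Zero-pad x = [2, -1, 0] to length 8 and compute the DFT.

Original 3-point DFT: [1, 2.5000+0.8660i, 2.5000-0.8660i]
Zero-padded 8-point DFT provides frequency interpolation.

DFT_8([x, 0, ...]) = [1, 1.2929+0.7071i, 2+1i, 2.7071+0.7071i, 3, 2.7071-0.7071i, 2-1i, 1.2929-0.7071i]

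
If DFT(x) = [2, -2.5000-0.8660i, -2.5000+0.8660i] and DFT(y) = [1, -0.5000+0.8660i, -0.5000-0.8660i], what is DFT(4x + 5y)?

By linearity: DFT(4x + 5y) = 4·DFT(x) + 5·DFT(y)
= 4·[2, -2.5000-0.8660i, -2.5000+0.8660i] + 5·[1, -0.5000+0.8660i, -0.5000-0.8660i]

Computing element-wise:
Z[0] = 4·(2) + 5·(1) = 13
Z[1] = 4·(-2.5000-0.8660i) + 5·(-0.5000+0.8660i) = -12.5000+0.8660i
Z[2] = 4·(-2.5000+0.8660i) + 5·(-0.5000-0.8660i) = -12.5000-0.8660i

DFT(4x + 5y) = 4·X + 5·Y = [13, -12.5000+0.8660i, -12.5000-0.8660i]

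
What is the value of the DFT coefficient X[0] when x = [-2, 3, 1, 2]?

X[0] = Σ(n=0 to 3) x[n] · ω_4^0 = Σ x[n]
= (-2) + (3) + (1) + (2)

X[0] = 4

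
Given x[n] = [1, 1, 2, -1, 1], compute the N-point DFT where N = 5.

X[k] = Σ(n=0 to 4) x[n] · ω_5^(nk)
where ω_5 = e^(-2πi/5)

Computing each X[k]:
X[0] = 4
X[1] = 0.8090-1.7634i
X[2] = -0.3090+2.8532i
X[3] = -0.3090-2.8532i
X[4] = 0.8090+1.7634i

X = [4, 0.8090-1.7634i, -0.3090+2.8532i, -0.3090-2.8532i, 0.8090+1.7634i]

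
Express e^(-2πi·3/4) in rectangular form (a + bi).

ω_4^3 = e^(-2πi·3/4)
= cos(-2π·3/4) + i·sin(-2π·3/4)
= cos(-6π/4) + i·sin(-6π/4)

ω_4^3 = cos(-6π/4) + i·sin(-6π/4) = 1i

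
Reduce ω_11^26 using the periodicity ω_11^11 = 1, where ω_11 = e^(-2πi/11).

Since ω_11^11 = 1, powers reduce modulo 11.
26 mod 11 = 4
So ω_11^26 = ω_11^4 = e^(-2πi·4/11)

ω_11^26 = ω_11^4 = -0.6549-0.7557i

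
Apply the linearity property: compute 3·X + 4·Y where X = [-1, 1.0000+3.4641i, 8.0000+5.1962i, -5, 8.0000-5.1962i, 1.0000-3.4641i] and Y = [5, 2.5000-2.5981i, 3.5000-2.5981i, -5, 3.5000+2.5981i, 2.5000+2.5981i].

By linearity: DFT(3x + 4y) = 3·DFT(x) + 4·DFT(y)
= 3·[-1, 1.0000+3.4641i, 8.0000+5.1962i, -5, 8.0000-5.1962i, 1.0000-3.4641i] + 4·[5, 2.5000-2.5981i, 3.5000-2.5981i, -5, 3.5000+2.5981i, 2.5000+2.5981i]

Computing element-wise:
Z[0] = 3·(-1) + 4·(5) = 17
Z[1] = 3·(1.0000+3.4641i) + 4·(2.5000-2.5981i) = 13.0000-0.0001i
Z[2] = 3·(8.0000+5.1962i) + 4·(3.5000-2.5981i) = 38.0000+5.1962i
Z[3] = 3·(-5) + 4·(-5) = -35
Z[4] = 3·(8.0000-5.1962i) + 4·(3.5000+2.5981i) = 38.0000-5.1962i
Z[5] = 3·(1.0000-3.4641i) + 4·(2.5000+2.5981i) = 13.0000+0.0001i

DFT(3x + 4y) = 3·X + 4·Y = [17, 13.0000-0.0001i, 38.0000+5.1962i, -35, 38.0000-5.1962i, 13.0000+0.0001i]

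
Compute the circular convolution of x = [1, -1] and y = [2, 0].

(x ⊛ y)[n] = Σ(m=0 to 1) x[m] · y[(n-m) mod 2]

Computing each output sample:
(x ⊛ y)[0] = 2
(x ⊛ y)[1] = -2

x ⊛ y = [2, -2]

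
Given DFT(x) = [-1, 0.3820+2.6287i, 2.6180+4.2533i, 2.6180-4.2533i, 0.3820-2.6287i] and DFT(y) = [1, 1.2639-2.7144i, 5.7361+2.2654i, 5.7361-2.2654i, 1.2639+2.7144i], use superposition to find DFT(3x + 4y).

By linearity: DFT(3x + 4y) = 3·DFT(x) + 4·DFT(y)
= 3·[-1, 0.3820+2.6287i, 2.6180+4.2533i, 2.6180-4.2533i, 0.3820-2.6287i] + 4·[1, 1.2639-2.7144i, 5.7361+2.2654i, 5.7361-2.2654i, 1.2639+2.7144i]

Computing element-wise:
Z[0] = 3·(-1) + 4·(1) = 1
Z[1] = 3·(0.3820+2.6287i) + 4·(1.2639-2.7144i) = 6.2016-2.9715i
Z[2] = 3·(2.6180+4.2533i) + 4·(5.7361+2.2654i) = 30.7984+21.8215i
Z[3] = 3·(2.6180-4.2533i) + 4·(5.7361-2.2654i) = 30.7984-21.8215i
Z[4] = 3·(0.3820-2.6287i) + 4·(1.2639+2.7144i) = 6.2016+2.9715i

DFT(3x + 4y) = 3·X + 4·Y = [1, 6.2016-2.9715i, 30.7984+21.8215i, 30.7984-21.8215i, 6.2016+2.9715i]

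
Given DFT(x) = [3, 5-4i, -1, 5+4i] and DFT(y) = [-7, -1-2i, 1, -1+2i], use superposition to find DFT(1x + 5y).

By linearity: DFT(1x + 5y) = 1·DFT(x) + 5·DFT(y)
= 1·[3, 5-4i, -1, 5+4i] + 5·[-7, -1-2i, 1, -1+2i]

Computing element-wise:
Z[0] = 1·(3) + 5·(-7) = -32
Z[1] = 1·(5-4i) + 5·(-1-2i) = -14i
Z[2] = 1·(-1) + 5·(1) = 4
Z[3] = 1·(5+4i) + 5·(-1+2i) = 14i

DFT(1x + 5y) = 1·X + 5·Y = [-32, -14i, 4, 14i]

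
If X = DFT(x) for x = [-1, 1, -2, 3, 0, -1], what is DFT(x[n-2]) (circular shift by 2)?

Time shift by 2: X_shifted[k] = ω_6^(2k) · X[k]
Shifted x = [0, -1, -1, 1, -2, 3]

DFT(x[n-2]) = [0, 1.5000+2.5981i, 1.5000+4.3301i, -6, 1.5000-4.3301i, 1.5000-2.5981i]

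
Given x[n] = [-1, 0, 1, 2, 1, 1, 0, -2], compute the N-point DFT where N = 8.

X[k] = Σ(n=0 to 7) x[n] · ω_8^(nk)
where ω_8 = e^(-2πi/8)

Computing each X[k]:
X[0] = 2
X[1] = -5.5355-3.1213i
X[2] = -1-1i
X[3] = 1.5355-1.1213i
X[4] = 0
X[5] = 1.5355+1.1213i
X[6] = -1+1i
X[7] = -5.5355+3.1213i

X = [2, -5.5355-3.1213i, -1-1i, 1.5355-1.1213i, 0, 1.5355+1.1213i, -1+1i, -5.5355+3.1213i]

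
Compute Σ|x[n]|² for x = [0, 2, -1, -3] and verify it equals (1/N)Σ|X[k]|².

Time domain:
Σ|x[n]|² = |0|² + |2|² + |-1|² + |-3|² = 14.0000

Frequency domain:
(1/4)Σ|X[k]|² = (1/4)(|-2|² + |1-5i|² + |0|² + |1+5i|²) = (1/4)·56.0000 = 14.0000

Both sides agree, confirming Parseval's theorem.

Σ|x[n]|² = (1/N)Σ|X[k]|² = 14.0000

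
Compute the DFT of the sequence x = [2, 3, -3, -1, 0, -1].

X[k] = Σ(n=0 to 5) x[n] · ω_6^(nk)
where ω_6 = e^(-2πi/6)

Computing each X[k]:
X[0] = 0
X[1] = 5.5000-0.8660i
X[2] = 1.5000-6.0622i
X[3] = -2
X[4] = 1.5000+6.0622i
X[5] = 5.5000+0.8660i

X = [0, 5.5000-0.8660i, 1.5000-6.0622i, -2, 1.5000+6.0622i, 5.5000+0.8660i]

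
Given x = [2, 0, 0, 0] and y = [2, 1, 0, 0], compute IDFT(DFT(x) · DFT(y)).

(x ⊛ y)[n] = Σ(m=0 to 3) x[m] · y[(n-m) mod 4]

Computing each output sample:
(x ⊛ y)[0] = 4
(x ⊛ y)[1] = 2
(x ⊛ y)[2] = 0
(x ⊛ y)[3] = 0

x ⊛ y = [4, 2, 0, 0]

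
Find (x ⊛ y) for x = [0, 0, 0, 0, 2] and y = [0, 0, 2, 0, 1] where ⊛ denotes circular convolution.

(x ⊛ y)[n] = Σ(m=0 to 4) x[m] · y[(n-m) mod 5]

Computing each output sample:
(x ⊛ y)[0] = 0
(x ⊛ y)[1] = 4
(x ⊛ y)[2] = 0
(x ⊛ y)[3] = 2
(x ⊛ y)[4] = 0

x ⊛ y = [0, 4, 0, 2, 0]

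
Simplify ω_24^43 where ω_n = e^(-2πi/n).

Since ω_24^24 = 1, powers reduce modulo 24.
43 mod 24 = 19
So ω_24^43 = ω_24^19 = e^(-2πi·19/24)

ω_24^43 = ω_24^19 = 0.2588+0.9659i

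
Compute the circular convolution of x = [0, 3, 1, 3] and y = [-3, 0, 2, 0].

(x ⊛ y)[n] = Σ(m=0 to 3) x[m] · y[(n-m) mod 4]

Computing each output sample:
(x ⊛ y)[0] = 2
(x ⊛ y)[1] = -3
(x ⊛ y)[2] = -3
(x ⊛ y)[3] = -3

x ⊛ y = [2, -3, -3, -3]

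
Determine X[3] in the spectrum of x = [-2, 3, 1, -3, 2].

X[3] = Σ(n=0 to 4) x[n] · ω_5^(3n) where ω_5 = e^(-2πi/5)
= (-2)·ω_5^0 + (3)·ω_5^3 + (1)·ω_5^6 + (-3)·ω_5^9 + (2)·ω_5^12

X[3] = -6.6631-3.2164i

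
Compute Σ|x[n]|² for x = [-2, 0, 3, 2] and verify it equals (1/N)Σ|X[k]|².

Time domain:
Σ|x[n]|² = |-2|² + |0|² + |3|² + |2|² = 17.0000

Frequency domain:
(1/4)Σ|X[k]|² = (1/4)(|3|² + |-5+2i|² + |-1|² + |-5-2i|²) = (1/4)·68.0000 = 17.0000

Both sides agree, confirming Parseval's theorem.

Σ|x[n]|² = (1/N)Σ|X[k]|² = 17.0000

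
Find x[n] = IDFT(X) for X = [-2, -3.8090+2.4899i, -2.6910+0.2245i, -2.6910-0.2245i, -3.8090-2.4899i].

x[n] = (1/5) Σ(k=0 to 4) X[k] · e^(2πikn/5)

Computing each x[n]:
x[0] = -3
x[1] = -1
x[2] = 0
x[3] = 1
x[4] = 1

x = [-3, -1, 0, 1, 1]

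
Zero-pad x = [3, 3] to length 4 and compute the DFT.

Original 2-point DFT: [6, 0]
Zero-padded 4-point DFT provides frequency interpolation.

DFT_4([x, 0, ...]) = [6, 3-3i, 0, 3+3i]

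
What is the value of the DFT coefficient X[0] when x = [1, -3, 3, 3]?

X[0] = Σ(n=0 to 3) x[n] · ω_4^0 = Σ x[n]
= (1) + (-3) + (3) + (3)

X[0] = 4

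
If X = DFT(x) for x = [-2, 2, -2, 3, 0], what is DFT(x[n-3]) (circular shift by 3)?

Time shift by 3: X_shifted[k] = ω_5^(3k) · X[k]
Shifted x = [-2, 3, 0, -2, 2]

DFT(x[n-3]) = [1, 1.1631-2.1266i, -6.6631+1.3143i, -6.6631-1.3143i, 1.1631+2.1266i]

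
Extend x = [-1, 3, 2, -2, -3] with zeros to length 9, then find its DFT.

Original 5-point DFT: [-1, -1.0000-8.0575i, -1.0000+0.2775i, -1.0000-0.2775i, -1.0000+8.0575i]
Zero-padded 9-point DFT provides frequency interpolation.

DFT_9([x, 0, ...]) = [-1, 5.4645-1.1399i, -3.6566-7.2989i, -4.0000+1.7321i, -1.8079-0.9629i, -1.8079+0.9629i, -4.0000-1.7321i, -3.6566+7.2989i, 5.4645+1.1399i]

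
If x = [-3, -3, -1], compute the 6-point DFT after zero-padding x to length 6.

Original 3-point DFT: [-7, -1.0000+1.7321i, -1.0000-1.7321i]
Zero-padded 6-point DFT provides frequency interpolation.

DFT_6([x, 0, ...]) = [-7, -4.0000+3.4641i, -1.0000+1.7321i, -1, -1.0000-1.7321i, -4.0000-3.4641i]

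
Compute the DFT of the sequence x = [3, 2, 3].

X[k] = Σ(n=0 to 2) x[n] · ω_3^(nk)
where ω_3 = e^(-2πi/3)

Computing each X[k]:
X[0] = 8
X[1] = 0.5000+0.8660i
X[2] = 0.5000-0.8660i

X = [8, 0.5000+0.8660i, 0.5000-0.8660i]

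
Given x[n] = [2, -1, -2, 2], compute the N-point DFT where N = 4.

X[k] = Σ(n=0 to 3) x[n] · ω_4^(nk)
where ω_4 = e^(-2πi/4)

Computing each X[k]:
X[0] = 1
X[1] = 4+3i
X[2] = -1
X[3] = 4-3i

X = [1, 4+3i, -1, 4-3i]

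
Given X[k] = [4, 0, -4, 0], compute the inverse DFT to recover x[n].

x[n] = (1/4) Σ(k=0 to 3) X[k] · e^(2πikn/4)

Computing each x[n]:
x[0] = 0
x[1] = 2
x[2] = 0
x[3] = 2

x = [0, 2, 0, 2]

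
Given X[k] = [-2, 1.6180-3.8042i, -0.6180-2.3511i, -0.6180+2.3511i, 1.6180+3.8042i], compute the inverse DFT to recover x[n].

x[n] = (1/5) Σ(k=0 to 4) X[k] · e^(2πikn/5)

Computing each x[n]:
x[0] = 0
x[1] = 2
x[2] = -1
x[3] = -1
x[4] = -2

x = [0, 2, -1, -1, -2]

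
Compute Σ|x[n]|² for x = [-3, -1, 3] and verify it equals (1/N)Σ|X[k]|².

Time domain:
Σ|x[n]|² = |-3|² + |-1|² + |3|² = 19.0000

Frequency domain:
(1/3)Σ|X[k]|² = (1/3)(|-1|² + |-4.0000+3.4641i|² + |-4.0000-3.4641i|²) = (1/3)·57.0000 = 19.0000

Both sides agree, confirming Parseval's theorem.

Σ|x[n]|² = (1/N)Σ|X[k]|² = 19.0000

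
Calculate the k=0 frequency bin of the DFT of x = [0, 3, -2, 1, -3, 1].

X[0] = Σ(n=0 to 5) x[n] · ω_6^0 = Σ x[n]
= (0) + (3) + (-2) + (1) + (-3) + (1)

X[0] = 0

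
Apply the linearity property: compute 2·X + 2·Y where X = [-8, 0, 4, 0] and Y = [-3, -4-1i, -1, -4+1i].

By linearity: DFT(2x + 2y) = 2·DFT(x) + 2·DFT(y)
= 2·[-8, 0, 4, 0] + 2·[-3, -4-1i, -1, -4+1i]

Computing element-wise:
Z[0] = 2·(-8) + 2·(-3) = -22
Z[1] = 2·(0) + 2·(-4-1i) = -8-2i
Z[2] = 2·(4) + 2·(-1) = 6
Z[3] = 2·(0) + 2·(-4+1i) = -8+2i

DFT(2x + 2y) = 2·X + 2·Y = [-22, -8-2i, 6, -8+2i]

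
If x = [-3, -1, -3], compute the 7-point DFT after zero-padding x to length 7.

Original 3-point DFT: [-7, -1.0000-1.7321i, -1.0000+1.7321i]
Zero-padded 7-point DFT provides frequency interpolation.

DFT_7([x, 0, ...]) = [-7, -2.9559+3.7066i, -0.0746-0.3267i, -3.9695-1.9116i, -3.9695+1.9116i, -0.0746+0.3267i, -2.9559-3.7066i]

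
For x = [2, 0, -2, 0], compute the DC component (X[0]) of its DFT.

X[0] = Σ(n=0 to 3) x[n] · ω_4^0 = Σ x[n]
= (2) + (0) + (-2) + (0)

X[0] = 0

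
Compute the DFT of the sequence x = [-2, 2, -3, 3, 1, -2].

X[k] = Σ(n=0 to 5) x[n] · ω_6^(nk)
where ω_6 = e^(-2πi/6)

Computing each X[k]:
X[0] = -1
X[1] = -4
X[2] = 2.0000-6.9282i
X[3] = -7
X[4] = 2.0000+6.9282i
X[5] = -4

X = [-1, -4, 2.0000-6.9282i, -7, 2.0000+6.9282i, -4]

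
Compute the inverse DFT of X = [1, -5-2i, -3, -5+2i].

x[n] = (1/4) Σ(k=0 to 3) X[k] · e^(2πikn/4)

Computing each x[n]:
x[0] = -3
x[1] = 2
x[2] = 2
x[3] = 0

x = [-3, 2, 2, 0]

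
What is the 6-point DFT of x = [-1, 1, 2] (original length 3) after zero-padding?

Original 3-point DFT: [2, -2.5000+0.8660i, -2.5000-0.8660i]
Zero-padded 6-point DFT provides frequency interpolation.

DFT_6([x, 0, ...]) = [2, -1.5000-2.5981i, -2.5000+0.8660i, 0, -2.5000-0.8660i, -1.5000+2.5981i]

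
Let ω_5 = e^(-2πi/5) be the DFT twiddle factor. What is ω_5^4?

ω_5^4 = e^(-2πi·4/5)
= cos(-2π·4/5) + i·sin(-2π·4/5)
= cos(-8π/5) + i·sin(-8π/5)

ω_5^4 = cos(-8π/5) + i·sin(-8π/5) = 0.3090+0.9511i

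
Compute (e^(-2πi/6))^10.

Since ω_6^6 = 1, powers reduce modulo 6.
10 mod 6 = 4
So ω_6^10 = ω_6^4 = e^(-2πi·4/6)

ω_6^10 = ω_6^4 = -0.5000+0.8660i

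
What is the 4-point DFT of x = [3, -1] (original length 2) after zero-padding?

Original 2-point DFT: [2, 4]
Zero-padded 4-point DFT provides frequency interpolation.

DFT_4([x, 0, ...]) = [2, 3+1i, 4, 3-1i]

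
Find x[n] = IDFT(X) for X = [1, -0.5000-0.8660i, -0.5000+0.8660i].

x[n] = (1/3) Σ(k=0 to 2) X[k] · e^(2πikn/3)

Computing each x[n]:
x[0] = 0
x[1] = 1
x[2] = 0

x = [0, 1, 0]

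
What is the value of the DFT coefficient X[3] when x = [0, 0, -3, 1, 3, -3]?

X[3] = Σ(n=0 to 5) x[n] · ω_6^(3n) where ω_6 = e^(-2πi/6)
= (0)·ω_6^0 + (0)·ω_6^3 + (-3)·ω_6^6 + (1)·ω_6^9 + (3)·ω_6^12 + (-3)·ω_6^15

X[3] = 2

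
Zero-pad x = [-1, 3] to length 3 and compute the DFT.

Original 2-point DFT: [2, -4]
Zero-padded 3-point DFT provides frequency interpolation.

DFT_3([x, 0, ...]) = [2, -2.5000-2.5981i, -2.5000+2.5981i]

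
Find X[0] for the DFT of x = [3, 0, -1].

X[0] = Σ(n=0 to 2) x[n] · ω_3^0 = Σ x[n]
= (3) + (0) + (-1)

X[0] = 2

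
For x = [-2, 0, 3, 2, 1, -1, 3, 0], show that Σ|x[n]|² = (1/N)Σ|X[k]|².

Time domain:
Σ|x[n]|² = |-2|² + |0|² + |3|² + |2|² + |1|² + |-1|² + |3|² + |0|² = 28.0000

Frequency domain:
(1/8)Σ|X[k]|² = (1/8)(|6|² + |-3.7071-2.1213i|² + |-7+3i|² + |-2.2929-2.1213i|² + |4|² + |-2.2929+2.1213i|² + |-7-3i|² + |-3.7071+2.1213i|²) = (1/8)·224.0000 = 28.0000

Both sides agree, confirming Parseval's theorem.

Σ|x[n]|² = (1/N)Σ|X[k]|² = 28.0000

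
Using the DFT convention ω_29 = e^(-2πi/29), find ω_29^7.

ω_29^7 = e^(-2πi·7/29)
= cos(-2π·7/29) + i·sin(-2π·7/29)
= cos(-14π/29) + i·sin(-14π/29)

ω_29^7 = cos(-14π/29) + i·sin(-14π/29) = 0.0541-0.9985i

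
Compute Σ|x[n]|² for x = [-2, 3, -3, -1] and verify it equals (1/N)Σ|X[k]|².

Time domain:
Σ|x[n]|² = |-2|² + |3|² + |-3|² + |-1|² = 23.0000

Frequency domain:
(1/4)Σ|X[k]|² = (1/4)(|-3|² + |1-4i|² + |-7|² + |1+4i|²) = (1/4)·92.0000 = 23.0000

Both sides agree, confirming Parseval's theorem.

Σ|x[n]|² = (1/N)Σ|X[k]|² = 23.0000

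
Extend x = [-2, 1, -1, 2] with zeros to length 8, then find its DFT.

Original 4-point DFT: [0, -1+1i, -6, -1-1i]
Zero-padded 8-point DFT provides frequency interpolation.

DFT_8([x, 0, ...]) = [0, -2.7071-1.1213i, -1+1i, -1.2929-3.1213i, -6, -1.2929+3.1213i, -1-1i, -2.7071+1.1213i]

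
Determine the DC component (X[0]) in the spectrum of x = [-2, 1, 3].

X[0] = Σ(n=0 to 2) x[n] · ω_3^0 = Σ x[n]
= (-2) + (1) + (3)

X[0] = 2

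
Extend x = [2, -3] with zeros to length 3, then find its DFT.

Original 2-point DFT: [-1, 5]
Zero-padded 3-point DFT provides frequency interpolation.

DFT_3([x, 0, ...]) = [-1, 3.5000+2.5981i, 3.5000-2.5981i]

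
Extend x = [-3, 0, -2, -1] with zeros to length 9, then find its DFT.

Original 4-point DFT: [-6, -1-1i, -4, -1+1i]
Zero-padded 9-point DFT provides frequency interpolation.

DFT_9([x, 0, ...]) = [-6, -2.8473+2.8356i, -0.6206-0.1820i, -3.0000-1.7321i, -4.0321-0.4195i, -4.0321+0.4195i, -3.0000+1.7321i, -0.6206+0.1820i, -2.8473-2.8356i]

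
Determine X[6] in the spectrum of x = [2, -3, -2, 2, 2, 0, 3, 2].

X[6] = Σ(n=0 to 7) x[n] · ω_8^(6n) where ω_8 = e^(-2πi/8)
= (2)·ω_8^0 + (-3)·ω_8^6 + (-2)·ω_8^12 + (2)·ω_8^18 + (2)·ω_8^24 + (0)·ω_8^30 + (3)·ω_8^36 + (2)·ω_8^42

X[6] = 3-7i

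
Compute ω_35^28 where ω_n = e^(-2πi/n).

ω_35^28 = e^(-2πi·28/35)
= cos(-2π·28/35) + i·sin(-2π·28/35)
= cos(-56π/35) + i·sin(-56π/35)

ω_35^28 = cos(-56π/35) + i·sin(-56π/35) = 0.3090+0.9511i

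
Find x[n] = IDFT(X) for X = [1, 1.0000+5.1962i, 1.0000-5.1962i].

x[n] = (1/3) Σ(k=0 to 2) X[k] · e^(2πikn/3)

Computing each x[n]:
x[0] = 1
x[1] = -3
x[2] = 3

x = [1, -3, 3]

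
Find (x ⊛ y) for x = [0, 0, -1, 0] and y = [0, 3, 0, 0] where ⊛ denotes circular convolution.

(x ⊛ y)[n] = Σ(m=0 to 3) x[m] · y[(n-m) mod 4]

Computing each output sample:
(x ⊛ y)[0] = 0
(x ⊛ y)[1] = 0
(x ⊛ y)[2] = 0
(x ⊛ y)[3] = -3

x ⊛ y = [0, 0, 0, -3]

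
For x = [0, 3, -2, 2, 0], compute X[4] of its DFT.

X[4] = Σ(n=0 to 4) x[n] · ω_5^(4n) where ω_5 = e^(-2πi/5)
= (0)·ω_5^0 + (3)·ω_5^4 + (-2)·ω_5^8 + (2)·ω_5^12 + (0)·ω_5^16

X[4] = 0.9271+0.5020i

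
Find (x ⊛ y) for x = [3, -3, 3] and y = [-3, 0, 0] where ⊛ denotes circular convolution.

(x ⊛ y)[n] = Σ(m=0 to 2) x[m] · y[(n-m) mod 3]

Computing each output sample:
(x ⊛ y)[0] = -9
(x ⊛ y)[1] = 9
(x ⊛ y)[2] = -9

x ⊛ y = [-9, 9, -9]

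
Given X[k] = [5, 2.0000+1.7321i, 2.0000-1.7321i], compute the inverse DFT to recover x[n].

x[n] = (1/3) Σ(k=0 to 2) X[k] · e^(2πikn/3)

Computing each x[n]:
x[0] = 3
x[1] = 0
x[2] = 2

x = [3, 0, 2]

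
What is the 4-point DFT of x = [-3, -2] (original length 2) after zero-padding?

Original 2-point DFT: [-5, -1]
Zero-padded 4-point DFT provides frequency interpolation.

DFT_4([x, 0, ...]) = [-5, -3+2i, -1, -3-2i]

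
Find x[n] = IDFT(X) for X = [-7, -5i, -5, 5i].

x[n] = (1/4) Σ(k=0 to 3) X[k] · e^(2πikn/4)

Computing each x[n]:
x[0] = -3
x[1] = 2
x[2] = -3
x[3] = -3

x = [-3, 2, -3, -3]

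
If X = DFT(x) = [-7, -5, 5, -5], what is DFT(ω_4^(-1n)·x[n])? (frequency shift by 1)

Modulation property: DFT(ω_4^(-1n)·x[n]) = X[(k-1) mod 4], so circularly shift X by 1 positions.

X[k-1] = [-5, -7, -5, 5]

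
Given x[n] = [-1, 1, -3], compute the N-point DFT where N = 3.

X[k] = Σ(n=0 to 2) x[n] · ω_3^(nk)
where ω_3 = e^(-2πi/3)

Computing each X[k]:
X[0] = -3
X[1] = -3.4641i
X[2] = 3.4641i

X = [-3, -3.4641i, 3.4641i]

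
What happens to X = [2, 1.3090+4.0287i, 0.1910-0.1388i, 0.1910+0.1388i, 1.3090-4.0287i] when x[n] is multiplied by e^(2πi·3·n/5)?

Modulation property: DFT(ω_5^(-3n)·x[n]) = X[(k-3) mod 5], so circularly shift X by 3 positions.

X[k-3] = [0.1910-0.1388i, 0.1910+0.1388i, 1.3090-4.0287i, 2, 1.3090+4.0287i]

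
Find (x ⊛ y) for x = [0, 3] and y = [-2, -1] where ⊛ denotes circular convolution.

(x ⊛ y)[n] = Σ(m=0 to 1) x[m] · y[(n-m) mod 2]

Computing each output sample:
(x ⊛ y)[0] = -3
(x ⊛ y)[1] = -6

x ⊛ y = [-3, -6]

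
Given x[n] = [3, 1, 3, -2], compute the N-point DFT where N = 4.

X[k] = Σ(n=0 to 3) x[n] · ω_4^(nk)
where ω_4 = e^(-2πi/4)

Computing each X[k]:
X[0] = 5
X[1] = -3i
X[2] = 7
X[3] = 3i

X = [5, -3i, 7, 3i]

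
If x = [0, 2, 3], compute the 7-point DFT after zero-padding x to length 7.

Original 3-point DFT: [5, -2.5000+0.8660i, -2.5000-0.8660i]
Zero-padded 7-point DFT provides frequency interpolation.

DFT_7([x, 0, ...]) = [5, 0.5794-4.4884i, -3.1479-0.6482i, 0.0685+1.4777i, 0.0685-1.4777i, -3.1479+0.6482i, 0.5794+4.4884i]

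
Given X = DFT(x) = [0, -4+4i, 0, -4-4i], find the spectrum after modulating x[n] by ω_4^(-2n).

Modulation property: DFT(ω_4^(-2n)·x[n]) = X[(k-2) mod 4], so circularly shift X by 2 positions.

X[k-2] = [0, -4-4i, 0, -4+4i]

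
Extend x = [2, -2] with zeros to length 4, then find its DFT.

Original 2-point DFT: [0, 4]
Zero-padded 4-point DFT provides frequency interpolation.

DFT_4([x, 0, ...]) = [0, 2+2i, 4, 2-2i]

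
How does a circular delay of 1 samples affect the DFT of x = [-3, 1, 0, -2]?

Time shift by 1: X_shifted[k] = ω_4^(1k) · X[k]
Shifted x = [-2, -3, 1, 0]

DFT(x[n-1]) = [-4, -3+3i, 2, -3-3i]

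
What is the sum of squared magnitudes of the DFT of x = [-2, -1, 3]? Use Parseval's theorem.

Parseval: Σ|x[n]|² = (1/N)Σ|X[k]|², so Σ|X[k]|² = N·Σ|x[n]|² = 3·14.0000

Σ|X[k]|² = N·Σ|x[n]|² = 3·14.0000 = 42.0000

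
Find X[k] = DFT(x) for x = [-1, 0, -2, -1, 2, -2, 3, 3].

X[k] = Σ(n=0 to 7) x[n] · ω_8^(nk)
where ω_8 = e^(-2πi/8)

Computing each X[k]:
X[0] = 2
X[1] = 1.2426+6.4142i
X[2] = 4i
X[3] = -7.2426-3.5858i
X[4] = 2
X[5] = -7.2426+3.5858i
X[6] = -4i
X[7] = 1.2426-6.4142i

X = [2, 1.2426+6.4142i, 4i, -7.2426-3.5858i, 2, -7.2426+3.5858i, -4i, 1.2426-6.4142i]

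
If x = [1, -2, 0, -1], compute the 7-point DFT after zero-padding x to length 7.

Original 4-point DFT: [-2, 1+1i, 4, 1-1i]
Zero-padded 7-point DFT provides frequency interpolation.

DFT_7([x, 0, ...]) = [-2, 0.6540+1.9975i, 0.8216+1.1680i, 3.0245+1.8427i, 3.0245-1.8427i, 0.8216-1.1680i, 0.6540-1.9975i]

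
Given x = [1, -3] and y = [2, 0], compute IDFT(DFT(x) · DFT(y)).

(x ⊛ y)[n] = Σ(m=0 to 1) x[m] · y[(n-m) mod 2]

Computing each output sample:
(x ⊛ y)[0] = 2
(x ⊛ y)[1] = -6

x ⊛ y = [2, -6]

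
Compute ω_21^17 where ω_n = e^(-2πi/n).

ω_21^17 = e^(-2πi·17/21)
= cos(-2π·17/21) + i·sin(-2π·17/21)
= cos(-34π/21) + i·sin(-34π/21)

ω_21^17 = cos(-34π/21) + i·sin(-34π/21) = 0.3653+0.9309i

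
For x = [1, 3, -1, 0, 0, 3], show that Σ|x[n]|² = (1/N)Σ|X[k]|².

Time domain:
Σ|x[n]|² = |1|² + |3|² + |-1|² + |0|² + |0|² + |3|² = 20.0000

Frequency domain:
(1/6)Σ|X[k]|² = (1/6)(|6|² + |4.5000+0.8660i|² + |-1.5000-0.8660i|² + |-6|² + |-1.5000+0.8660i|² + |4.5000-0.8660i|²) = (1/6)·120.0000 = 20.0000

Both sides agree, confirming Parseval's theorem.

Σ|x[n]|² = (1/N)Σ|X[k]|² = 20.0000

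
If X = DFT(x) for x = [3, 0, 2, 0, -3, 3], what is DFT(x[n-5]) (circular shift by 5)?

Time shift by 5: X_shifted[k] = ω_6^(5k) · X[k]
Shifted x = [0, 2, 0, -3, 3, 3]

DFT(x[n-5]) = [5, 4.0000+3.4641i, -7.0000-1.7321i, 1, -7.0000+1.7321i, 4.0000-3.4641i]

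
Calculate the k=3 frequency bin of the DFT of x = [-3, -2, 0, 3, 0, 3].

X[3] = Σ(n=0 to 5) x[n] · ω_6^(3n) where ω_6 = e^(-2πi/6)
= (-3)·ω_6^0 + (-2)·ω_6^3 + (0)·ω_6^6 + (3)·ω_6^9 + (0)·ω_6^12 + (3)·ω_6^15

X[3] = -7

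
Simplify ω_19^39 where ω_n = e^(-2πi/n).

Since ω_19^19 = 1, powers reduce modulo 19.
39 mod 19 = 1
So ω_19^39 = ω_19^1 = e^(-2πi·1/19)

ω_19^39 = ω_19^1 = 0.9458-0.3247i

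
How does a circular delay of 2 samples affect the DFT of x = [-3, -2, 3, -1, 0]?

Time shift by 2: X_shifted[k] = ω_5^(2k) · X[k]
Shifted x = [-1, 0, -3, -2, 3]

DFT(x[n-2]) = [-3, 3.9721+3.4410i, -4.9721+0.8123i, -4.9721-0.8123i, 3.9721-3.4410i]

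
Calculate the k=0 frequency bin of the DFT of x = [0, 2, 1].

X[0] = Σ(n=0 to 2) x[n] · ω_3^0 = Σ x[n]
= (0) + (2) + (1)

X[0] = 3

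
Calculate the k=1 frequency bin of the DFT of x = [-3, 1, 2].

X[1] = Σ(n=0 to 2) x[n] · ω_3^(1n) where ω_3 = e^(-2πi/3)
= (-3)·ω_3^0 + (1)·ω_3^1 + (2)·ω_3^2

X[1] = -4.5000+0.8660i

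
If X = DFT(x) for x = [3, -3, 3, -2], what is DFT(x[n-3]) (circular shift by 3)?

Time shift by 3: X_shifted[k] = ω_4^(3k) · X[k]
Shifted x = [-3, 3, -2, 3]

DFT(x[n-3]) = [1, -1, -11, -1]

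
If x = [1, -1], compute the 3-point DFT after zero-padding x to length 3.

Original 2-point DFT: [0, 2]
Zero-padded 3-point DFT provides frequency interpolation.

DFT_3([x, 0, ...]) = [0, 1.5000+0.8660i, 1.5000-0.8660i]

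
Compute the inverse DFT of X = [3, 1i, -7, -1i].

x[n] = (1/4) Σ(k=0 to 3) X[k] · e^(2πikn/4)

Computing each x[n]:
x[0] = -1
x[1] = 2
x[2] = -1
x[3] = 3

x = [-1, 2, -1, 3]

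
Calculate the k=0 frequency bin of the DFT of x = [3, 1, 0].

X[0] = Σ(n=0 to 2) x[n] · ω_3^0 = Σ x[n]
= (3) + (1) + (0)

X[0] = 4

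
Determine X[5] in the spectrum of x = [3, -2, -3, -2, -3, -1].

X[5] = Σ(n=0 to 5) x[n] · ω_6^(5n) where ω_6 = e^(-2πi/6)
= (3)·ω_6^0 + (-2)·ω_6^5 + (-3)·ω_6^10 + (-2)·ω_6^15 + (-3)·ω_6^20 + (-1)·ω_6^25

X[5] = 6.5000-0.8660i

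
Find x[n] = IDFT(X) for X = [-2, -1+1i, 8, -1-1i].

x[n] = (1/4) Σ(k=0 to 3) X[k] · e^(2πikn/4)

Computing each x[n]:
x[0] = 1
x[1] = -3
x[2] = 2
x[3] = -2

x = [1, -3, 2, -2]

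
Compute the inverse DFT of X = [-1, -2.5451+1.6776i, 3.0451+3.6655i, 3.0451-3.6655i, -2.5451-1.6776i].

x[n] = (1/5) Σ(k=0 to 4) X[k] · e^(2πikn/5)

Computing each x[n]:
x[0] = 0
x[1] = -3
x[2] = 2
x[3] = 0
x[4] = 0

x = [0, -3, 2, 0, 0]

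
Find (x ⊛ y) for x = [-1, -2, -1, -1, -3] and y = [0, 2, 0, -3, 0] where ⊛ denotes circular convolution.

(x ⊛ y)[n] = Σ(m=0 to 4) x[m] · y[(n-m) mod 5]

Computing each output sample:
(x ⊛ y)[0] = -3
(x ⊛ y)[1] = 1
(x ⊛ y)[2] = 5
(x ⊛ y)[3] = 1
(x ⊛ y)[4] = 4

x ⊛ y = [-3, 1, 5, 1, 4]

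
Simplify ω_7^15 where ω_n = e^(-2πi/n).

Since ω_7^7 = 1, powers reduce modulo 7.
15 mod 7 = 1
So ω_7^15 = ω_7^1 = e^(-2πi·1/7)

ω_7^15 = ω_7^1 = 0.6235-0.7818i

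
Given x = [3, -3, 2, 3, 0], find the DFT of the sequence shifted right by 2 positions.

Time shift by 2: X_shifted[k] = ω_5^(2k) · X[k]
Shifted x = [3, 0, 3, -3, 2]

DFT(x[n-2]) = [5, 3.6180-1.6246i, 1.3820+6.8819i, 1.3820-6.8819i, 3.6180+1.6246i]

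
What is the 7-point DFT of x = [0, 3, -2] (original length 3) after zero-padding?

Original 3-point DFT: [1, -0.5000-4.3301i, -0.5000+4.3301i]
Zero-padded 7-point DFT provides frequency interpolation.

DFT_7([x, 0, ...]) = [1, 2.3155-0.3956i, 1.1344-3.7926i, -3.9499-2.8653i, -3.9499+2.8653i, 1.1344+3.7926i, 2.3155+0.3956i]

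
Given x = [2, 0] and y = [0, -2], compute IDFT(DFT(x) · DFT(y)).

(x ⊛ y)[n] = Σ(m=0 to 1) x[m] · y[(n-m) mod 2]

Computing each output sample:
(x ⊛ y)[0] = 0
(x ⊛ y)[1] = -4

x ⊛ y = [0, -4]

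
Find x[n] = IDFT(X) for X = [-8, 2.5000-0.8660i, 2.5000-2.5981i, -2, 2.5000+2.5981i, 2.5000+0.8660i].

x[n] = (1/6) Σ(k=0 to 5) X[k] · e^(2πikn/6)

Computing each x[n]:
x[0] = 0
x[1] = 0
x[2] = -3
x[3] = -1
x[4] = -2
x[5] = -2

x = [0, 0, -3, -1, -2, -2]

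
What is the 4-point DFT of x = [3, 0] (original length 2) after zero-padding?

Original 2-point DFT: [3, 3]
Zero-padded 4-point DFT provides frequency interpolation.

DFT_4([x, 0, ...]) = [3, 3, 3, 3]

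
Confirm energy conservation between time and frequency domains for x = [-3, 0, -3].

Time domain:
Σ|x[n]|² = |-3|² + |0|² + |-3|² = 18.0000

Frequency domain:
(1/3)Σ|X[k]|² = (1/3)(|-6|² + |-1.5000-2.5981i|² + |-1.5000+2.5981i|²) = (1/3)·54.0000 = 18.0000

Both sides agree, confirming Parseval's theorem.

Σ|x[n]|² = (1/N)Σ|X[k]|² = 18.0000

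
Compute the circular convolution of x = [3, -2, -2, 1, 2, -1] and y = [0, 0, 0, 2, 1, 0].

(x ⊛ y)[n] = Σ(m=0 to 5) x[m] · y[(n-m) mod 6]

Computing each output sample:
(x ⊛ y)[0] = 0
(x ⊛ y)[1] = 5
(x ⊛ y)[2] = 0
(x ⊛ y)[3] = 5
(x ⊛ y)[4] = -1
(x ⊛ y)[5] = -6

x ⊛ y = [0, 5, 0, 5, -1, -6]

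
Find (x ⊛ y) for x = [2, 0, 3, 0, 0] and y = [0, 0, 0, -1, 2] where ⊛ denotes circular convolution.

(x ⊛ y)[n] = Σ(m=0 to 4) x[m] · y[(n-m) mod 5]

Computing each output sample:
(x ⊛ y)[0] = -3
(x ⊛ y)[1] = 6
(x ⊛ y)[2] = 0
(x ⊛ y)[3] = -2
(x ⊛ y)[4] = 4

x ⊛ y = [-3, 6, 0, -2, 4]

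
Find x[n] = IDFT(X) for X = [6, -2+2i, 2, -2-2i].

x[n] = (1/4) Σ(k=0 to 3) X[k] · e^(2πikn/4)

Computing each x[n]:
x[0] = 1
x[1] = 0
x[2] = 3
x[3] = 2

x = [1, 0, 3, 2]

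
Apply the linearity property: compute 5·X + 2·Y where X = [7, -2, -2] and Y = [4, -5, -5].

By linearity: DFT(5x + 2y) = 5·DFT(x) + 2·DFT(y)
= 5·[7, -2, -2] + 2·[4, -5, -5]

Computing element-wise:
Z[0] = 5·(7) + 2·(4) = 43
Z[1] = 5·(-2) + 2·(-5) = -20
Z[2] = 5·(-2) + 2·(-5) = -20

DFT(5x + 2y) = 5·X + 2·Y = [43, -20, -20]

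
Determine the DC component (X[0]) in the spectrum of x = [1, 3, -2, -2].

X[0] = Σ(n=0 to 3) x[n] · ω_4^0 = Σ x[n]
= (1) + (3) + (-2) + (-2)

X[0] = 0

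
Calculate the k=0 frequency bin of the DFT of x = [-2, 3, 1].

X[0] = Σ(n=0 to 2) x[n] · ω_3^0 = Σ x[n]
= (-2) + (3) + (1)

X[0] = 2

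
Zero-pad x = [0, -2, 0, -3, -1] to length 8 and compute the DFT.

Original 5-point DFT: [-6, 1.5000-0.8123i, 1.5000+3.4410i, 1.5000-3.4410i, 1.5000+0.8123i]
Zero-padded 8-point DFT provides frequency interpolation.

DFT_8([x, 0, ...]) = [-6, 1.7071+3.5355i, -1-1i, 0.2929+3.5355i, 4, 0.2929-3.5355i, -1+1i, 1.7071-3.5355i]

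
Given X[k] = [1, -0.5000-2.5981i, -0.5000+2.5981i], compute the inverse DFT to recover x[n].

x[n] = (1/3) Σ(k=0 to 2) X[k] · e^(2πikn/3)

Computing each x[n]:
x[0] = 0
x[1] = 2
x[2] = -1

x = [0, 2, -1]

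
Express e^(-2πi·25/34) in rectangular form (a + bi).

ω_34^25 = e^(-2πi·25/34)
= cos(-2π·25/34) + i·sin(-2π·25/34)
= cos(-50π/34) + i·sin(-50π/34)

ω_34^25 = cos(-50π/34) + i·sin(-50π/34) = -0.0923+0.9957i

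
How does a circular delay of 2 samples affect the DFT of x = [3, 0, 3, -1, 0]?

Time shift by 2: X_shifted[k] = ω_5^(2k) · X[k]
Shifted x = [-1, 0, 3, 0, 3]

DFT(x[n-2]) = [5, -2.5000+1.0898i, -2.5000+4.6165i, -2.5000-4.6165i, -2.5000-1.0898i]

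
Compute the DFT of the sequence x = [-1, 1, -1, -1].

X[k] = Σ(n=0 to 3) x[n] · ω_4^(nk)
where ω_4 = e^(-2πi/4)

Computing each X[k]:
X[0] = -2
X[1] = -2i
X[2] = -2
X[3] = 2i

X = [-2, -2i, -2, 2i]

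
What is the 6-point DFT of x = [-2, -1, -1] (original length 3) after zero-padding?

Original 3-point DFT: [-4, -1, -1]
Zero-padded 6-point DFT provides frequency interpolation.

DFT_6([x, 0, ...]) = [-4, -2.0000+1.7321i, -1, -2, -1, -2.0000-1.7321i]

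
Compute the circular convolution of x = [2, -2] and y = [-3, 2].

(x ⊛ y)[n] = Σ(m=0 to 1) x[m] · y[(n-m) mod 2]

Computing each output sample:
(x ⊛ y)[0] = -10
(x ⊛ y)[1] = 10

x ⊛ y = [-10, 10]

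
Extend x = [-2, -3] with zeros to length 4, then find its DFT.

Original 2-point DFT: [-5, 1]
Zero-padded 4-point DFT provides frequency interpolation.

DFT_4([x, 0, ...]) = [-5, -2+3i, 1, -2-3i]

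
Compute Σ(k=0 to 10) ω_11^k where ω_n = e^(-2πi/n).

Sum of all nth roots of unity equals 0 for n > 1 (geometric series with r ≠ 1).

0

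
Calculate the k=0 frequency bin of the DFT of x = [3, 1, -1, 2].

X[0] = Σ(n=0 to 3) x[n] · ω_4^0 = Σ x[n]
= (3) + (1) + (-1) + (2)

X[0] = 5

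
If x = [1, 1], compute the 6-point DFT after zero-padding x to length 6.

Original 2-point DFT: [2, 0]
Zero-padded 6-point DFT provides frequency interpolation.

DFT_6([x, 0, ...]) = [2, 1.5000-0.8660i, 0.5000-0.8660i, 0, 0.5000+0.8660i, 1.5000+0.8660i]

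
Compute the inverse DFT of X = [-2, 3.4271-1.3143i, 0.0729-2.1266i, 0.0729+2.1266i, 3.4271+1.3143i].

x[n] = (1/5) Σ(k=0 to 4) X[k] · e^(2πikn/5)

Computing each x[n]:
x[0] = 1
x[1] = 1
x[2] = -2
x[3] = -1
x[4] = -1

x = [1, 1, -2, -1, -1]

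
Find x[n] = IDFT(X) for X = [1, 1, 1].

x[n] = (1/3) Σ(k=0 to 2) X[k] · e^(2πikn/3)

Computing each x[n]:
x[0] = 1
x[1] = 0
x[2] = 0

x = [1, 0, 0]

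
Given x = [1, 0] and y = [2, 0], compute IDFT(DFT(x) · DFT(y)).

(x ⊛ y)[n] = Σ(m=0 to 1) x[m] · y[(n-m) mod 2]

Computing each output sample:
(x ⊛ y)[0] = 2
(x ⊛ y)[1] = 0

x ⊛ y = [2, 0]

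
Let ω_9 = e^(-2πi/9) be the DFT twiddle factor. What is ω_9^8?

ω_9^8 = e^(-2πi·8/9)
= cos(-2π·8/9) + i·sin(-2π·8/9)
= cos(-16π/9) + i·sin(-16π/9)

ω_9^8 = cos(-16π/9) + i·sin(-16π/9) = 0.7660+0.6428i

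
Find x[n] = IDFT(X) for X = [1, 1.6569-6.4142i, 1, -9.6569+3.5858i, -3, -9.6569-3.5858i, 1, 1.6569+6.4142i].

x[n] = (1/8) Σ(k=0 to 7) X[k] · e^(2πikn/8)

Computing each x[n]:
x[0] = -2
x[1] = 3
x[2] = 2
x[3] = -1
x[4] = 2
x[5] = -2
x[6] = -3
x[7] = 2

x = [-2, 3, 2, -1, 2, -2, -3, 2]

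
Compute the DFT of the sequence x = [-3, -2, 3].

X[k] = Σ(n=0 to 2) x[n] · ω_3^(nk)
where ω_3 = e^(-2πi/3)

Computing each X[k]:
X[0] = -2
X[1] = -3.5000+4.3301i
X[2] = -3.5000-4.3301i

X = [-2, -3.5000+4.3301i, -3.5000-4.3301i]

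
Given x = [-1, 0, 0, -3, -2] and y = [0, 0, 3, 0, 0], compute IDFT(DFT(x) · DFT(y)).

(x ⊛ y)[n] = Σ(m=0 to 4) x[m] · y[(n-m) mod 5]

Computing each output sample:
(x ⊛ y)[0] = -9
(x ⊛ y)[1] = -6
(x ⊛ y)[2] = -3
(x ⊛ y)[3] = 0
(x ⊛ y)[4] = 0

x ⊛ y = [-9, -6, -3, 0, 0]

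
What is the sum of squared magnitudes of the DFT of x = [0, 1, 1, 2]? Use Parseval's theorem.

Parseval: Σ|x[n]|² = (1/N)Σ|X[k]|², so Σ|X[k]|² = N·Σ|x[n]|² = 4·6.0000

Σ|X[k]|² = N·Σ|x[n]|² = 4·6.0000 = 24.0000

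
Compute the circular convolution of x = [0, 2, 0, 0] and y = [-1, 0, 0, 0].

(x ⊛ y)[n] = Σ(m=0 to 3) x[m] · y[(n-m) mod 4]

Computing each output sample:
(x ⊛ y)[0] = 0
(x ⊛ y)[1] = -2
(x ⊛ y)[2] = 0
(x ⊛ y)[3] = 0

x ⊛ y = [0, -2, 0, 0]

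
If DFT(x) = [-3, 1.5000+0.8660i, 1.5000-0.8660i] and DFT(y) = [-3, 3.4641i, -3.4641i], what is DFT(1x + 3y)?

By linearity: DFT(1x + 3y) = 1·DFT(x) + 3·DFT(y)
= 1·[-3, 1.5000+0.8660i, 1.5000-0.8660i] + 3·[-3, 3.4641i, -3.4641i]

Computing element-wise:
Z[0] = 1·(-3) + 3·(-3) = -12
Z[1] = 1·(1.5000+0.8660i) + 3·(3.4641i) = 1.5000+11.2583i
Z[2] = 1·(1.5000-0.8660i) + 3·(-3.4641i) = 1.5000-11.2583i

DFT(1x + 3y) = 1·X + 3·Y = [-12, 1.5000+11.2583i, 1.5000-11.2583i]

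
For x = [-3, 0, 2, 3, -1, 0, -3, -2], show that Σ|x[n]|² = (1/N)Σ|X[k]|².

Time domain:
Σ|x[n]|² = |-3|² + |0|² + |2|² + |3|² + |-1|² + |0|² + |-3|² + |-2|² = 36.0000

Frequency domain:
(1/8)Σ|X[k]|² = (1/8)(|-4|² + |-5.5355-8.5355i|² + |-3+1i|² + |1.5355+1.4645i|² + |-6|² + |1.5355-1.4645i|² + |-3-1i|² + |-5.5355+8.5355i|²) = (1/8)·288.0000 = 36.0000

Both sides agree, confirming Parseval's theorem.

Σ|x[n]|² = (1/N)Σ|X[k]|² = 36.0000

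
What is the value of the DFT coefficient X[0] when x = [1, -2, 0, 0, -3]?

X[0] = Σ(n=0 to 4) x[n] · ω_5^0 = Σ x[n]
= (1) + (-2) + (0) + (0) + (-3)

X[0] = -4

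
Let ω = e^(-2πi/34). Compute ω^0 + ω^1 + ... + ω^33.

Sum of all nth roots of unity equals 0 for n > 1 (geometric series with r ≠ 1).

0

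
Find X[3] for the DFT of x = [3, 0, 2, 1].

X[3] = Σ(n=0 to 3) x[n] · ω_4^(3n) where ω_4 = e^(-2πi/4)
= (3)·ω_4^0 + (0)·ω_4^3 + (2)·ω_4^6 + (1)·ω_4^9

X[3] = 1-1i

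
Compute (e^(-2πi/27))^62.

Since ω_27^27 = 1, powers reduce modulo 27.
62 mod 27 = 8
So ω_27^62 = ω_27^8 = e^(-2πi·8/27)

ω_27^62 = ω_27^8 = -0.2868-0.9580i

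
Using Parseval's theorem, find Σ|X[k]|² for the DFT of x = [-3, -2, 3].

Parseval: Σ|x[n]|² = (1/N)Σ|X[k]|², so Σ|X[k]|² = N·Σ|x[n]|² = 3·22.0000

Σ|X[k]|² = N·Σ|x[n]|² = 3·22.0000 = 66.0000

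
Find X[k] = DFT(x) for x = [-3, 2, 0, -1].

X[k] = Σ(n=0 to 3) x[n] · ω_4^(nk)
where ω_4 = e^(-2πi/4)

Computing each X[k]:
X[0] = -2
X[1] = -3-3i
X[2] = -4
X[3] = -3+3i

X = [-2, -3-3i, -4, -3+3i]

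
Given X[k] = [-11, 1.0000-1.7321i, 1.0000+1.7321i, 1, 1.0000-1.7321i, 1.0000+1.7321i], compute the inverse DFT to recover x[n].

x[n] = (1/6) Σ(k=0 to 5) X[k] · e^(2πikn/6)

Computing each x[n]:
x[0] = -1
x[1] = -2
x[2] = -1
x[3] = -2
x[4] = -3
x[5] = -2

x = [-1, -2, -1, -2, -3, -2]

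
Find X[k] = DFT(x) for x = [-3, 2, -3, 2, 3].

X[k] = Σ(n=0 to 4) x[n] · ω_5^(nk)
where ω_5 = e^(-2πi/5)

Computing each X[k]:
X[0] = 1
X[1] = -0.6459+3.8900i
X[2] = -7.3541-4.1675i
X[3] = -7.3541+4.1675i
X[4] = -0.6459-3.8900i

X = [1, -0.6459+3.8900i, -7.3541-4.1675i, -7.3541+4.1675i, -0.6459-3.8900i]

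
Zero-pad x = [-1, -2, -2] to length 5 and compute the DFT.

Original 3-point DFT: [-5, 1, 1]
Zero-padded 5-point DFT provides frequency interpolation.

DFT_5([x, 0, ...]) = [-5, 3.0777i, -0.7265i, 0.7265i, -3.0777i]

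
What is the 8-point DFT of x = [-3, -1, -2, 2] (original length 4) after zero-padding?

Original 4-point DFT: [-4, -1+3i, -6, -1-3i]
Zero-padded 8-point DFT provides frequency interpolation.

DFT_8([x, 0, ...]) = [-4, -5.1213+1.2929i, -1+3i, -0.8787-2.7071i, -6, -0.8787+2.7071i, -1-3i, -5.1213-1.2929i]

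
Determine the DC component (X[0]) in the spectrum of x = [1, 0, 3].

X[0] = Σ(n=0 to 2) x[n] · ω_3^0 = Σ x[n]
= (1) + (0) + (3)

X[0] = 4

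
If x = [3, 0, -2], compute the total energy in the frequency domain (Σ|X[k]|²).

Parseval: Σ|x[n]|² = (1/N)Σ|X[k]|², so Σ|X[k]|² = N·Σ|x[n]|² = 3·13.0000

Σ|X[k]|² = N·Σ|x[n]|² = 3·13.0000 = 39.0000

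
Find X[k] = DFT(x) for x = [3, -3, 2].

X[k] = Σ(n=0 to 2) x[n] · ω_3^(nk)
where ω_3 = e^(-2πi/3)

Computing each X[k]:
X[0] = 2
X[1] = 3.5000+4.3301i
X[2] = 3.5000-4.3301i

X = [2, 3.5000+4.3301i, 3.5000-4.3301i]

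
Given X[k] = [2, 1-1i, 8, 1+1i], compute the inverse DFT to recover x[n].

x[n] = (1/4) Σ(k=0 to 3) X[k] · e^(2πikn/4)

Computing each x[n]:
x[0] = 3
x[1] = -1
x[2] = 2
x[3] = -2

x = [3, -1, 2, -2]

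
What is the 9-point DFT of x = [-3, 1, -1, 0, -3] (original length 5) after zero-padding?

Original 5-point DFT: [-6, -2.8090-3.2164i, -1.6910-3.3022i, -1.6910+3.3022i, -2.8090+3.2164i]
Zero-padded 9-point DFT provides frequency interpolation.

DFT_9([x, 0, ...]) = [-6, 0.4115+1.3681i, -4.1848-2.5712i, -1.5000+0.8660i, -5.2267-3.9392i, -5.2267+3.9392i, -1.5000-0.8660i, -4.1848+2.5712i, 0.4115-1.3681i]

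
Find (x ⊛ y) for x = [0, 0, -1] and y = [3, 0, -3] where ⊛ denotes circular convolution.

(x ⊛ y)[n] = Σ(m=0 to 2) x[m] · y[(n-m) mod 3]

Computing each output sample:
(x ⊛ y)[0] = 0
(x ⊛ y)[1] = 3
(x ⊛ y)[2] = -3

x ⊛ y = [0, 3, -3]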